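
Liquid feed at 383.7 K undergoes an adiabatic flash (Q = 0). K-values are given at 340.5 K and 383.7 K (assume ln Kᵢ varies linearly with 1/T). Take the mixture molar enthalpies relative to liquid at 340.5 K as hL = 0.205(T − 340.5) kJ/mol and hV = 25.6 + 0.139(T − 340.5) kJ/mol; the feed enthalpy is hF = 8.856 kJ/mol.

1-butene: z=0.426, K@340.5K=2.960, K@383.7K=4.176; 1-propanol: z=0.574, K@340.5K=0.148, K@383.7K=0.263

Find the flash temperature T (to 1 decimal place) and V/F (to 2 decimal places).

T = 351.8 K, V/F = 0.26

Adiabatic flash: solve Rachford–Rice at each trial T, then check hF = ψ·hV(T) + (1−ψ)·hL(T).
  T = 340.5 K: K = (2.960, 0.148), RR gives ψ = 0.207, H_out = 5.303 kJ/mol
  T = 383.7 K: K = (4.176, 0.263), RR gives ψ = 0.397, H_out = 17.894 kJ/mol
  T = 362.1 K: K = (3.552, 0.201), RR gives ψ = 0.308, H_out = 11.875 kJ/mol
  T = 351.3 K: K = (3.252, 0.173), RR gives ψ = 0.260, H_out = 8.692 kJ/mol
  T = 356.7 K: K = (3.401, 0.187), RR gives ψ = 0.285, H_out = 10.304 kJ/mol
  T = 354.0 K: K = (3.326, 0.180), RR gives ψ = 0.273, H_out = 9.504 kJ/mol
  T = 352.6 K: K = (3.287, 0.176), RR gives ψ = 0.266, H_out = 9.084 kJ/mol
Linear interpolation between T = 351.3 (H_out = 8.692) and T = 352.6 (H_out = 9.084) on hF = 8.856 gives T ≈ 351.8 K, at which ψ = 0.26.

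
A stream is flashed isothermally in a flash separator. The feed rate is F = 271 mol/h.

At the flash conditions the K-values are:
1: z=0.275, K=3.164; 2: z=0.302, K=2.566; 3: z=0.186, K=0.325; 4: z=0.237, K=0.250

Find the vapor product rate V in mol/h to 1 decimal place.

Rachford–Rice: g(ψ) = Σ zᵢ(Kᵢ−1)/(1+ψ(Kᵢ−1)) = 0.
Feasibility: ΣzᵢKᵢ = 1.765, Σzᵢ/Kᵢ = 1.725 — both > 1, two phases present.
Newton–Raphson from ψ = 0.54:
  ψ = 0.540: g = 0.0344, g' = -1.078 → ψ = 0.572
Converged at ψ = 0.572.
Then V = ψ·F = 0.5716·271 = 154.9 mol/h and L = F − V = 116.1 mol/h.

V = 154.9 mol/h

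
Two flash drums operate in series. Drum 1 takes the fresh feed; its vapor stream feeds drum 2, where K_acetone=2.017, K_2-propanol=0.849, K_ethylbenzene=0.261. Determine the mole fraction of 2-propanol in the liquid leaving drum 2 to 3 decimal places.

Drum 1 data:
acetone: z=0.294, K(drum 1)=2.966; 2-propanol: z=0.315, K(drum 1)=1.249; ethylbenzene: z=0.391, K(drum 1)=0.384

x_2-propanol (drum 2) = 0.373

Drum 1:
Rachford–Rice: g(ψ₁) = Σ zᵢ(Kᵢ−1)/(1+ψ₁(Kᵢ−1)) = 0.
Check two-phase: ΣzᵢKᵢ = 1.416 > 1 and Σzᵢ/Kᵢ = 1.370 > 1, so g(0) = 0.416 > 0 and g(1) = -0.370 < 0.
Newton iteration, ψ₁⁰ = 0.5:
  ψ₁ = 0.500: g = 0.0132, g' = -0.614 → ψ₁ = 0.521
Converged at ψ₁ = 0.521.
Drum-1 compositions:
  acetone: x = 0.145, y = 0.431
  2-propanol: x = 0.279, y = 0.348
  ethylbenzene: x = 0.576, y = 0.221
Drum-2 feed = drum-1 vapor: z₂ = (0.4306, 0.3482, 0.2212).
Drum 2:
Iterate (Newton) starting at ψ₂ = 0.5:
  ψ₂ = 0.500: g = -0.0258, g' = -0.509 → ψ₂ = 0.449
  ψ₂ = 0.449: g = -0.0005, g' = -0.490 → ψ₂ = 0.448
Converged at ψ₂ = 0.448.
  acetone: x = 0.296, y = 0.597
  2-propanol: x = 0.373, y = 0.317
  ethylbenzene: x = 0.331, y = 0.086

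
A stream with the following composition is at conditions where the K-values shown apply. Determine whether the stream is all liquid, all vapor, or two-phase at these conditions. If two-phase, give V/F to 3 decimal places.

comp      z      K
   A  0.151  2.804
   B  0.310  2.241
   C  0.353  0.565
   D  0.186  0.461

ΣzᵢKᵢ = 1.403; Σzᵢ/Kᵢ = 1.220.
Both exceed 1, so a two-phase solution exists.
Rachford–Rice: g(ψ) = Σ zᵢ(Kᵢ−1)/(1+ψ(Kᵢ−1)) = 0.
Newton iteration, ψ⁰ = 0.33:
  ψ = 0.330: g = 0.1425, g' = -0.604 → ψ = 0.566
  ψ = 0.566: g = 0.0129, g' = -0.515 → ψ = 0.591
Converged at ψ = 0.591.

two-phase, V/F = 0.591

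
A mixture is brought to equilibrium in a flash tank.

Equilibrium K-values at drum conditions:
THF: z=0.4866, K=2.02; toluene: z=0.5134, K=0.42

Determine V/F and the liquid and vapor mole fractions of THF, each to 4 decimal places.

Rachford–Rice: g(V/F) = Σ zᵢ(Kᵢ−1)/(1+V/F(Kᵢ−1)) = 0.
Feasibility: ΣzᵢKᵢ = 1.1986, Σzᵢ/Kᵢ = 1.4633 — both > 1, two phases present.
Binary case is linear: z₁(K₁−1)(1+V/F(K₂−1)) + z₂(K₂−1)(1+V/F(K₁−1)) = 0
⇒ V/F = [z₁(K₁−1)+z₂(K₂−1)] / [−(K₁−1)(K₂−1)] = 0.19856/0.59160 = 0.3356
Compositions from xᵢ = zᵢ/(1+V/F(Kᵢ−1)), yᵢ = Kᵢxᵢ:
  THF: x = 0.3625, y = 0.7322
  toluene: x = 0.6375, y = 0.2677

V/F = 0.3356, x_THF = 0.3625, y_THF = 0.7322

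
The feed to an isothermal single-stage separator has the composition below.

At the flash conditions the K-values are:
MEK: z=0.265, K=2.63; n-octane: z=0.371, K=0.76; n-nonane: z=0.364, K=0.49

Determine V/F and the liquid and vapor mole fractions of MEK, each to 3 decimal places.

Rachford–Rice: g(V/F) = Σ zᵢ(Kᵢ−1)/(1+V/F(Kᵢ−1)) = 0.
g(0) = ΣzᵢKᵢ − 1 = 0.157 and g(1) = 1 − Σzᵢ/Kᵢ = -0.332, so a root lies in (0, 1).
Newton iteration, V/F⁰ = 0.5:
  V/F = 0.500: g = -0.1124, g' = -0.412 → V/F = 0.227
  V/F = 0.227: g = 0.0111, g' = -0.520 → V/F = 0.248
  V/F = 0.248: g = 0.0002, g' = -0.505 → V/F = 0.249
Converged at V/F = 0.249.
Compositions from xᵢ = zᵢ/(1+V/F(Kᵢ−1)), yᵢ = Kᵢxᵢ:
  MEK: x = 0.189, y = 0.496
  n-octane: x = 0.395, y = 0.300
  n-nonane: x = 0.417, y = 0.204

V/F = 0.249, x_MEK = 0.189, y_MEK = 0.496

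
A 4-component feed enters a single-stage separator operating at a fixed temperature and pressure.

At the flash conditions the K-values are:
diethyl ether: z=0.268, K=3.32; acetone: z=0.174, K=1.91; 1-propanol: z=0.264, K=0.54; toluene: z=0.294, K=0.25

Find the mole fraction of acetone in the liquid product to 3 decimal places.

Rachford–Rice: g(β) = Σ zᵢ(Kᵢ−1)/(1+β(Kᵢ−1)) = 0.
Check two-phase: ΣzᵢKᵢ = 1.438 > 1 and Σzᵢ/Kᵢ = 1.837 > 1, so g(0) = 0.438 > 0 and g(1) = -0.837 < 0.
Iterate (Newton) starting at β = 0.5:
  β = 0.500: g = -0.1138, g' = -0.895 → β = 0.373
  β = 0.373: g = -0.0010, g' = -0.895 → β = 0.372
Converged at β = 0.372.
Compositions from xᵢ = zᵢ/(1+β(Kᵢ−1)), yᵢ = Kᵢxᵢ:
  diethyl ether: x = 0.144, y = 0.478
  acetone: x = 0.130, y = 0.248
  1-propanol: x = 0.318, y = 0.172
  toluene: x = 0.408, y = 0.102

x_acetone = 0.130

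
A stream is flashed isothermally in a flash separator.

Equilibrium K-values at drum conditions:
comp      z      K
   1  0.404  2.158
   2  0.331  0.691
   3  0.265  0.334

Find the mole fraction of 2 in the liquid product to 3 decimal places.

Material balance + equilibrium reduce to Σ zᵢ(Kᵢ−1)/(1+ψ(Kᵢ−1)) = 0.
Feasibility: ΣzᵢKᵢ = 1.189, Σzᵢ/Kᵢ = 1.460 — both > 1, two phases present.
Iterate (Newton) starting at ψ = 0.5:
  ψ = 0.500: g = -0.0893, g' = -0.526 → ψ = 0.330
  ψ = 0.330: g = -0.0017, g' = -0.516 → ψ = 0.327
Converged at ψ = 0.327.
Compositions from xᵢ = zᵢ/(1+ψ(Kᵢ−1)), yᵢ = Kᵢxᵢ:
  1: x = 0.293, y = 0.632
  2: x = 0.368, y = 0.254
  3: x = 0.339, y = 0.113

x_2 = 0.368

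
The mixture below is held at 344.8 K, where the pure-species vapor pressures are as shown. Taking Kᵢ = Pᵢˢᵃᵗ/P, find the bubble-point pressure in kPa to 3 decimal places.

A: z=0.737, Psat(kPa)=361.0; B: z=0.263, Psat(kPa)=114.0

At the bubble point ψ → 0, so ΣzᵢKᵢ = 1 with Kᵢ = Pᵢˢᵃᵗ/P ⇒ P = ΣzᵢPᵢˢᵃᵗ.
P = 0.737·361.0 + 0.263·114.0 = 296.039 kPa

Pbub = 296.039 kPa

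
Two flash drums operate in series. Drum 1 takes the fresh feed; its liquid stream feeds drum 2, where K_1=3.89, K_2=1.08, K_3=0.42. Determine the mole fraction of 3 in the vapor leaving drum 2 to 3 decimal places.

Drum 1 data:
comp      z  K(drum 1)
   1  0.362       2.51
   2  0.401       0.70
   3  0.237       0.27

y_3 (drum 2) = 0.205

Drum 1:
Let ψ₁ = V/F and solve Σ zᵢ(Kᵢ−1)/(1+ψ₁(Kᵢ−1)) = 0.
Check two-phase: ΣzᵢKᵢ = 1.253 > 1 and Σzᵢ/Kᵢ = 1.595 > 1, so g(0) = 0.253 > 0 and g(1) = -0.595 < 0.
Newton iteration, ψ₁⁰ = 0.32:
  ψ₁ = 0.320: g = 0.0097, g' = -0.634 → ψ₁ = 0.335
Converged at ψ₁ = 0.335.
Drum-1 compositions:
  1: x = 0.240, y = 0.603
  2: x = 0.446, y = 0.312
  3: x = 0.314, y = 0.085
Drum-2 feed = drum-1 liquid: z₂ = (0.2403, 0.4459, 0.3138).
Drum 2:
Rachford–Rice: g(ψ₂) = Σ zᵢ(Kᵢ−1)/(1+ψ₂(Kᵢ−1)) = 0.
Check two-phase: ΣzᵢKᵢ = 1.548 > 1 and Σzᵢ/Kᵢ = 1.222 > 1, so g(0) = 0.548 > 0 and g(1) = -0.222 < 0.
Iterate (Newton) starting at ψ₂ = 0.51:
  ψ₂ = 0.510: g = 0.0565, g' = -0.543 → ψ₂ = 0.614
  ψ₂ = 0.614: g = 0.0016, g' = -0.518 → ψ₂ = 0.617
Converged at ψ₂ = 0.617.
  1: x = 0.086, y = 0.336
  2: x = 0.425, y = 0.459
  3: x = 0.489, y = 0.205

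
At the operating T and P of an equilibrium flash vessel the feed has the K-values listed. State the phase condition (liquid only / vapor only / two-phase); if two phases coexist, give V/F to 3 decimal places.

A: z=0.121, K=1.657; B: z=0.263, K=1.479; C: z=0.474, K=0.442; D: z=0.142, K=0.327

ΣzᵢKᵢ = 0.845; Σzᵢ/Kᵢ = 1.757.
Since ΣzᵢKᵢ < 1 the mixture is below its bubble point — single liquid phase.

liquid only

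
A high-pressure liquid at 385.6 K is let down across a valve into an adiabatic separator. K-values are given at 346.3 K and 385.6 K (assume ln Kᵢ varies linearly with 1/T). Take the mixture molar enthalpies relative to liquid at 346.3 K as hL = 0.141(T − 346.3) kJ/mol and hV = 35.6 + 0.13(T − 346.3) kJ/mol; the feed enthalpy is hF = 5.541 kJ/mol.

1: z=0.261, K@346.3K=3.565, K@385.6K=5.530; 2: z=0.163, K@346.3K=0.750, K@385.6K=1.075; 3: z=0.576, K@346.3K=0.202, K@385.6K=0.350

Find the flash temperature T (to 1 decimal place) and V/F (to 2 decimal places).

Adiabatic flash: solve Rachford–Rice at each trial T, then check hF = ψ·hV(T) + (1−ψ)·hL(T).
  T = 346.3 K: K = (3.565, 0.750, 0.202), RR gives ψ = 0.094, H_out = 3.364 kJ/mol
  T = 385.6 K: K = (5.530, 1.075, 0.350), RR gives ψ = 0.337, H_out = 17.406 kJ/mol
  T = 366.0 K: K = (4.495, 0.907, 0.270), RR gives ψ = 0.220, H_out = 10.546 kJ/mol
  T = 356.1 K: K = (4.014, 0.827, 0.234), RR gives ψ = 0.159, H_out = 7.037 kJ/mol
  T = 351.2 K: K = (3.786, 0.788, 0.218), RR gives ψ = 0.128, H_out = 5.235 kJ/mol
  T = 353.6 K: K = (3.897, 0.807, 0.226), RR gives ψ = 0.143, H_out = 6.125 kJ/mol
Linear interpolation between T = 351.2 (H_out = 5.235) and T = 353.6 (H_out = 6.125) on hF = 5.541 gives T ≈ 352.0 K, at which ψ = 0.13.

T = 352.0 K, V/F = 0.13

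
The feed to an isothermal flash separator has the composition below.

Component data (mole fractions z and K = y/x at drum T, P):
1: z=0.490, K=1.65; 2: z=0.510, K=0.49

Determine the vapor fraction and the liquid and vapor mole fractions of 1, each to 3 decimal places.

Binary case is linear: z₁(K₁−1)(1+ψ(K₂−1)) + z₂(K₂−1)(1+ψ(K₁−1)) = 0
⇒ ψ = [z₁(K₁−1)+z₂(K₂−1)] / [−(K₁−1)(K₂−1)] = 0.0584/0.3315 = 0.176
Compositions from xᵢ = zᵢ/(1+ψ(Kᵢ−1)), yᵢ = Kᵢxᵢ:
  1: x = 0.440, y = 0.725
  2: x = 0.560, y = 0.275

ψ = 0.176, x_1 = 0.440, y_1 = 0.725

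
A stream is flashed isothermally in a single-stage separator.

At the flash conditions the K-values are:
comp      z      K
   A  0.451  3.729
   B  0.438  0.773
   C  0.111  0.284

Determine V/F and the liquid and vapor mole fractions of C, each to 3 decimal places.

Rachford–Rice: g(V/F) = Σ zᵢ(Kᵢ−1)/(1+V/F(Kᵢ−1)) = 0.
g(0) = ΣzᵢKᵢ − 1 = 1.052 and g(1) = 1 − Σzᵢ/Kᵢ = -0.078, so a root lies in (0, 1).
Newton–Raphson from V/F = 0.54:
  V/F = 0.540: g = 0.2547, g' = -0.729 → V/F = 0.889
  V/F = 0.889: g = 0.0159, g' = -0.752 → V/F = 0.910
Converged at V/F = 0.910.
Compositions from xᵢ = zᵢ/(1+V/F(Kᵢ−1)), yᵢ = Kᵢxᵢ:
  A: x = 0.129, y = 0.483
  B: x = 0.552, y = 0.427
  C: x = 0.319, y = 0.090

V/F = 0.910, x_C = 0.319, y_C = 0.090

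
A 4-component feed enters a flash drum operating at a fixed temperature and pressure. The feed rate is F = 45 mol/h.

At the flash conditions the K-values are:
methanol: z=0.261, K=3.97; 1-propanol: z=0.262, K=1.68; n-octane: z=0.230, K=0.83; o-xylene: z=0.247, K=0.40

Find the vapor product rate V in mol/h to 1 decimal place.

Iterate (Newton) starting at β = 0.5:
  β = 0.500: g = 0.1904, g' = -0.630 → β = 0.802
  β = 0.802: g = 0.0133, g' = -0.591 → β = 0.825
Converged at β = 0.825.
Then V = β·F = 0.8248·45 = 37.1 mol/h and L = F − V = 7.9 mol/h.

V = 37.1 mol/h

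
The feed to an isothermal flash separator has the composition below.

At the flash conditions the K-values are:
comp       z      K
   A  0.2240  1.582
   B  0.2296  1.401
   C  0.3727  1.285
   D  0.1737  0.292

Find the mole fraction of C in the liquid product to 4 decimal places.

x_C = 0.3091

Rachford–Rice: g(β) = Σ zᵢ(Kᵢ−1)/(1+β(Kᵢ−1)) = 0.
g(0) = ΣzᵢKᵢ − 1 = 0.2057 and g(1) = 1 − Σzᵢ/Kᵢ = -0.1904, so a root lies in (0, 1).
Newton iteration, β⁰ = 0.5:
  β = 0.5000: g = 0.08028, g' = -0.3030 → β = 0.7650
  β = 0.7650: g = -0.02040, g' = -0.4927 → β = 0.7235
  β = 0.7235: g = -0.00099, g' = -0.4466 → β = 0.7213
Converged at β = 0.7213.
Compositions from xᵢ = zᵢ/(1+β(Kᵢ−1)), yᵢ = Kᵢxᵢ:
  A: x = 0.1578, y = 0.2496
  B: x = 0.1781, y = 0.2495
  C: x = 0.3091, y = 0.3973
  D: x = 0.3550, y = 0.1037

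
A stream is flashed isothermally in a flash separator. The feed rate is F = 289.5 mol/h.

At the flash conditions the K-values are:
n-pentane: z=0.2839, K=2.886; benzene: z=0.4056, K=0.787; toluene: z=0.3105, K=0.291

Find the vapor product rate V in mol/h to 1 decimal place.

Let ψ = V/F and solve Σ zᵢ(Kᵢ−1)/(1+ψ(Kᵢ−1)) = 0.
Check two-phase: ΣzᵢKᵢ = 1.2289 > 1 and Σzᵢ/Kᵢ = 1.6808 > 1, so g(0) = 0.2289 > 0 and g(1) = -0.6808 < 0.
Newton–Raphson from ψ = 0.5:
  ψ = 0.5000: g = -0.16216, g' = -0.6651 → ψ = 0.2562
  ψ = 0.2562: g = 0.00062, g' = -0.7127 → ψ = 0.2571
Converged at ψ = 0.2571.
Then V = ψ·F = 0.2571·289.5 = 74.4 mol/h and L = F − V = 215.1 mol/h.

V = 74.4 mol/h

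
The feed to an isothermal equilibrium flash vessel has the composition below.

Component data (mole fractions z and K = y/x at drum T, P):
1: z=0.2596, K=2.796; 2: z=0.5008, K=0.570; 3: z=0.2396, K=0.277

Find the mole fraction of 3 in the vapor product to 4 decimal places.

y_3 = 0.0705

Let ψ = V/F and solve Σ zᵢ(Kᵢ−1)/(1+ψ(Kᵢ−1)) = 0.
Check two-phase: ΣzᵢKᵢ = 1.0777 > 1 and Σzᵢ/Kᵢ = 1.8364 > 1, so g(0) = 0.0777 > 0 and g(1) = -0.8364 < 0.
Newton–Raphson from ψ = 0.38:
  ψ = 0.3800: g = -0.21914, g' = -0.6662 → ψ = 0.0511
  ψ = 0.0511: g = 0.02702, g' = -0.9344 → ψ = 0.0800
  ψ = 0.0800: g = 0.00080, g' = -0.8806 → ψ = 0.0809
Converged at ψ = 0.0809.
Compositions from xᵢ = zᵢ/(1+ψ(Kᵢ−1)), yᵢ = Kᵢxᵢ:
  1: x = 0.2267, y = 0.6338
  2: x = 0.5188, y = 0.2957
  3: x = 0.2545, y = 0.0705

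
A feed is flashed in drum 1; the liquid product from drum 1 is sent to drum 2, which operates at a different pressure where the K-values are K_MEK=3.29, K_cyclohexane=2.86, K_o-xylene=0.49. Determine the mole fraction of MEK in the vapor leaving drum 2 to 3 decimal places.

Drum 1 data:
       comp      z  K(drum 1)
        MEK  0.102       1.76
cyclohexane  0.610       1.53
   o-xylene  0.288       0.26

y_MEK (drum 2) = 0.082

Drum 1:
Iterate (Newton) starting at ψ₁ = 0.64:
  ψ₁ = 0.640: g = -0.1113, g' = -0.691 → ψ₁ = 0.479
  ψ₁ = 0.479: g = -0.0155, g' = -0.519 → ψ₁ = 0.449
Converged at ψ₁ = 0.449.
Drum-1 compositions:
  MEK: x = 0.076, y = 0.134
  cyclohexane: x = 0.493, y = 0.754
  o-xylene: x = 0.431, y = 0.112
Drum-2 feed = drum-1 liquid: z₂ = (0.0761, 0.4928, 0.4311).
Drum 2:
Rachford–Rice: g(ψ₂) = Σ zᵢ(Kᵢ−1)/(1+ψ₂(Kᵢ−1)) = 0.
Feasibility: ΣzᵢKᵢ = 1.871, Σzᵢ/Kᵢ = 1.075 — both > 1, two phases present.
Newton–Raphson from ψ₂ = 0.5:
  ψ₂ = 0.500: g = 0.2611, g' = -0.746 → ψ₂ = 0.850
  ψ₂ = 0.850: g = 0.0264, g' = -0.651 → ψ₂ = 0.890
Converged at ψ₂ = 0.890.
  MEK: x = 0.025, y = 0.082
  cyclohexane: x = 0.186, y = 0.531
  o-xylene: x = 0.789, y = 0.387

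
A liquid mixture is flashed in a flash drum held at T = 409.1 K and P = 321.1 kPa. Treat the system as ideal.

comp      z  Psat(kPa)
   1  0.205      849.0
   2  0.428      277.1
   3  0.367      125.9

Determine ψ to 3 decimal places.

ψ = 0.087

Raoult's law: Kᵢ = Pᵢˢᵃᵗ/P = Pᵢˢᵃᵗ/321.1.
  K_1 = 849.0/321.1 = 2.64404, K_2 = 277.1/321.1 = 0.86297, K_3 = 125.9/321.1 = 0.39209
Rachford–Rice: g(ψ) = Σ zᵢ(Kᵢ−1)/(1+ψ(Kᵢ−1)) = 0.
g(0) = ΣzᵢKᵢ − 1 = 0.055 and g(1) = 1 − Σzᵢ/Kᵢ = -0.510, so a root lies in (0, 1).
Newton iteration, ψ⁰ = 0.5:
  ψ = 0.500: g = -0.1985, g' = -0.456 → ψ = 0.065
  ψ = 0.065: g = 0.0132, g' = -0.608 → ψ = 0.086
  ψ = 0.086: g = 0.0003, g' = -0.584 → ψ = 0.087
Converged at ψ = 0.087.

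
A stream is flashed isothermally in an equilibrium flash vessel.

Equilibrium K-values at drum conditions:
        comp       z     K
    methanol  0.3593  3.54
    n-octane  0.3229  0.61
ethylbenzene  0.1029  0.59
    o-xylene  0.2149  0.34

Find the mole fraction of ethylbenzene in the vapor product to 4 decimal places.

Iterate (Newton) starting at ψ = 0.56:
  ψ = 0.5600: g = -0.06413, g' = -0.7401 → ψ = 0.4734
  ψ = 0.4734: g = 0.00132, g' = -0.7764 → ψ = 0.4751
Converged at ψ = 0.4751.
Compositions from xᵢ = zᵢ/(1+ψ(Kᵢ−1)), yᵢ = Kᵢxᵢ:
  methanol: x = 0.1628, y = 0.5764
  n-octane: x = 0.3963, y = 0.2418
  ethylbenzene: x = 0.1278, y = 0.0754
  o-xylene: x = 0.3131, y = 0.1064

y_ethylbenzene = 0.0754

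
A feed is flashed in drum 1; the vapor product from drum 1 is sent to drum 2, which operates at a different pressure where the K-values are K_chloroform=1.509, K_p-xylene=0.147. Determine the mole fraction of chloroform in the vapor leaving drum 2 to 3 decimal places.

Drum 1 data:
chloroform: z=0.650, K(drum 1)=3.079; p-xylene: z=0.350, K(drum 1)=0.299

y_chloroform (drum 2) = 0.945

Drum 1:
Material balance + equilibrium reduce to Σ zᵢ(Kᵢ−1)/(1+ψ₁(Kᵢ−1)) = 0.
Check two-phase: ΣzᵢKᵢ = 2.106 > 1 and Σzᵢ/Kᵢ = 1.382 > 1, so g(0) = 1.106 > 0 and g(1) = -0.382 < 0.
Newton–Raphson from ψ₁ = 0.5:
  ψ₁ = 0.500: g = 0.2848, g' = -1.083 → ψ₁ = 0.763
  ψ₁ = 0.763: g = -0.0049, g' = -1.215 → ψ₁ = 0.759
Converged at ψ₁ = 0.759.
Drum-1 compositions:
  chloroform: x = 0.252, y = 0.776
  p-xylene: x = 0.748, y = 0.224
Drum-2 feed = drum-1 vapor: z₂ = (0.7764, 0.2236).
Drum 2:
Material balance + equilibrium reduce to Σ zᵢ(Kᵢ−1)/(1+ψ₂(Kᵢ−1)) = 0.
Feasibility: ΣzᵢKᵢ = 1.204, Σzᵢ/Kᵢ = 2.036 — both > 1, two phases present.
Iterate (Newton) starting at ψ₂ = 0.63:
  ψ₂ = 0.630: g = -0.1131, g' = -0.876 → ψ₂ = 0.501
  ψ₂ = 0.501: g = -0.0181, g' = -0.624 → ψ₂ = 0.472
  ψ₂ = 0.472: g = -0.0006, g' = -0.586 → ψ₂ = 0.471
Converged at ψ₂ = 0.471.
  chloroform: x = 0.626, y = 0.945
  p-xylene: x = 0.374, y = 0.055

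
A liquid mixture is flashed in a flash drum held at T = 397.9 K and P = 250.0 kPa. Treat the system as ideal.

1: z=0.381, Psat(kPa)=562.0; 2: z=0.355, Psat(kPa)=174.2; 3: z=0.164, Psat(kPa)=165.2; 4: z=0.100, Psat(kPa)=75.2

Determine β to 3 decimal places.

β = 0.479

Raoult's law: Kᵢ = Pᵢˢᵃᵗ/P = Pᵢˢᵃᵗ/250.0.
  K_1 = 562.0/250.0 = 2.24800, K_2 = 174.2/250.0 = 0.69680, K_3 = 165.2/250.0 = 0.66080, K_4 = 75.2/250.0 = 0.30080
Material balance + equilibrium reduce to Σ zᵢ(Kᵢ−1)/(1+β(Kᵢ−1)) = 0.
Feasibility: ΣzᵢKᵢ = 1.242, Σzᵢ/Kᵢ = 1.260 — both > 1, two phases present.
Newton iteration, β⁰ = 0.37:
  β = 0.370: g = 0.0461, g' = -0.433 → β = 0.477
  β = 0.477: g = 0.0011, g' = -0.415 → β = 0.479
Converged at β = 0.479.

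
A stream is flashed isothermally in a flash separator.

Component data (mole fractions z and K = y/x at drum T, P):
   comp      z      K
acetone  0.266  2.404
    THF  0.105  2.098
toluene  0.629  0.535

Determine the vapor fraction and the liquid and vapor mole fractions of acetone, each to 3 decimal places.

Newton iteration, ψ⁰ = 0.5:
  ψ = 0.500: g = -0.0872, g' = -0.465 → ψ = 0.312
  ψ = 0.312: g = 0.0033, g' = -0.510 → ψ = 0.319
Converged at ψ = 0.319.
Compositions from xᵢ = zᵢ/(1+ψ(Kᵢ−1)), yᵢ = Kᵢxᵢ:
  acetone: x = 0.184, y = 0.442
  THF: x = 0.078, y = 0.163
  toluene: x = 0.738, y = 0.395

ψ = 0.319, x_acetone = 0.184, y_acetone = 0.442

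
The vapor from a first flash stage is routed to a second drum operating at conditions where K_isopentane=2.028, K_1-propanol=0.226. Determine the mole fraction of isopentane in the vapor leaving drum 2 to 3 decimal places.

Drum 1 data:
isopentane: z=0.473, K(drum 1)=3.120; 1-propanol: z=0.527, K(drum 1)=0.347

y_isopentane (drum 2) = 0.871

Drum 1:
Binary case is linear: z₁(K₁−1)(1+ψ₁(K₂−1)) + z₂(K₂−1)(1+ψ₁(K₁−1)) = 0
⇒ ψ₁ = [z₁(K₁−1)+z₂(K₂−1)] / [−(K₁−1)(K₂−1)] = 0.6586/1.3844 = 0.476
Drum-1 compositions:
  isopentane: x = 0.235, y = 0.735
  1-propanol: x = 0.765, y = 0.265
Drum-2 feed = drum-1 vapor: z₂ = (0.7347, 0.2653).
Drum 2:
Binary case is linear: z₁(K₁−1)(1+ψ₂(K₂−1)) + z₂(K₂−1)(1+ψ₂(K₁−1)) = 0
⇒ ψ₂ = [z₁(K₁−1)+z₂(K₂−1)] / [−(K₁−1)(K₂−1)] = 0.5500/0.7957 = 0.691
  isopentane: x = 0.430, y = 0.871
  1-propanol: x = 0.570, y = 0.129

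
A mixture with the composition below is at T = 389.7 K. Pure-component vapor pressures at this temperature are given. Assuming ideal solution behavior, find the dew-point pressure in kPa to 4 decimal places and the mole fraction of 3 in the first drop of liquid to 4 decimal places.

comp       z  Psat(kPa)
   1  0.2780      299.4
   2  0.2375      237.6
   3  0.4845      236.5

Pdew = 251.4630 kPa, x_3 = 0.5152

At the dew point ψ → 1, so Σzᵢ/Kᵢ = 1 with Kᵢ = Pᵢˢᵃᵗ/P ⇒ 1/P = Σzᵢ/Pᵢˢᵃᵗ.
1/P = 0.2780/299.4 + 0.2375/237.6 + 0.4845/236.5 = 0.0039767 ⇒ P = 251.4630 kPa
xᵢ = zᵢP/Pᵢˢᵃᵗ ⇒ x_3 = 0.4845·251.4630/236.5 = 0.5152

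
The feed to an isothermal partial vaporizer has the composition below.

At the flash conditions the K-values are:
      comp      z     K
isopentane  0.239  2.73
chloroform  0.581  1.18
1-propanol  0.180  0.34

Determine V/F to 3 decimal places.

V/F = 0.826

Rachford–Rice: g(V/F) = Σ zᵢ(Kᵢ−1)/(1+V/F(Kᵢ−1)) = 0.
Feasibility: ΣzᵢKᵢ = 1.399, Σzᵢ/Kᵢ = 1.109 — both > 1, two phases present.
Newton iteration, V/F⁰ = 0.61:
  V/F = 0.610: g = 0.0965, g' = -0.404 → V/F = 0.849
  V/F = 0.849: g = -0.0119, g' = -0.537 → V/F = 0.827
  V/F = 0.827: g = -0.0002, g' = -0.515 → V/F = 0.826
Converged at V/F = 0.826.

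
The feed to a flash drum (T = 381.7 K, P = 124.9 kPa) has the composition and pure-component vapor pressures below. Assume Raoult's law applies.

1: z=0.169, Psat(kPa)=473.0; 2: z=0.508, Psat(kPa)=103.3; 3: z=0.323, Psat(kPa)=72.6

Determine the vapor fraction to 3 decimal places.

ψ = 0.320

Raoult's law: Kᵢ = Pᵢˢᵃᵗ/P = Pᵢˢᵃᵗ/124.9.
  K_1 = 473.0/124.9 = 3.78703, K_2 = 103.3/124.9 = 0.82706, K_3 = 72.6/124.9 = 0.58127
Rachford–Rice: g(ψ) = Σ zᵢ(Kᵢ−1)/(1+ψ(Kᵢ−1)) = 0.
Check two-phase: ΣzᵢKᵢ = 1.248 > 1 and Σzᵢ/Kᵢ = 1.215 > 1, so g(0) = 0.248 > 0 and g(1) = -0.215 < 0.
Newton iteration, ψ⁰ = 0.5:
  ψ = 0.500: g = -0.0705, g' = -0.338 → ψ = 0.292
  ψ = 0.292: g = 0.0133, g' = -0.490 → ψ = 0.319
  ψ = 0.319: g = 0.0004, g' = -0.461 → ψ = 0.320
Converged at ψ = 0.320.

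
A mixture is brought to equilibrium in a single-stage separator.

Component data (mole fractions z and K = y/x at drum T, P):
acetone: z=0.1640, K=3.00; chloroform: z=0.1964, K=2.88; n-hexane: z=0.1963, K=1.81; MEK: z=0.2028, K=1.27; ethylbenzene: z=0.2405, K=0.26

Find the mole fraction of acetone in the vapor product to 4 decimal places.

y_acetone = 0.1923

Material balance + equilibrium reduce to Σ zᵢ(Kᵢ−1)/(1+V/F(Kᵢ−1)) = 0.
Feasibility: ΣzᵢKᵢ = 1.7330, Σzᵢ/Kᵢ = 1.3160 — both > 1, two phases present.
Newton–Raphson from V/F = 0.5:
  V/F = 0.5000: g = 0.23325, g' = -0.7570 → V/F = 0.8081
  V/F = 0.8081: g = -0.02975, g' = -1.0772 → V/F = 0.7805
  V/F = 0.7805: g = -0.00095, g' = -1.0105 → V/F = 0.7796
Converged at V/F = 0.7796.
Compositions from xᵢ = zᵢ/(1+V/F(Kᵢ−1)), yᵢ = Kᵢxᵢ:
  acetone: x = 0.0641, y = 0.1923
  chloroform: x = 0.0797, y = 0.2294
  n-hexane: x = 0.1203, y = 0.2178
  MEK: x = 0.1675, y = 0.2128
  ethylbenzene: x = 0.5684, y = 0.1478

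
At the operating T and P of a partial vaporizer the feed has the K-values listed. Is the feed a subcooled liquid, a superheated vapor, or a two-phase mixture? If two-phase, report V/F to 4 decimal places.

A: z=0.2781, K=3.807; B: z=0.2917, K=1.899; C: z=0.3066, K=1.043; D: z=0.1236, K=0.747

ΣzᵢKᵢ = 2.0248; Σzᵢ/Kᵢ = 0.6861.
Since Σzᵢ/Kᵢ < 1 the mixture is above its dew point — single vapor phase.

superheated vapor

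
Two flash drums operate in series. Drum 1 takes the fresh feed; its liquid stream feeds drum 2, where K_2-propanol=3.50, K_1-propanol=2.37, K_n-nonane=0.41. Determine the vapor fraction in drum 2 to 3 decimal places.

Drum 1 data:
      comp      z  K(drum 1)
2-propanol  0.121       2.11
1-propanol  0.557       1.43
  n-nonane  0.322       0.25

V/F (drum 2) = 0.711

Drum 1:
Rachford–Rice: g(ψ₁) = Σ zᵢ(Kᵢ−1)/(1+ψ₁(Kᵢ−1)) = 0.
Feasibility: ΣzᵢKᵢ = 1.132, Σzᵢ/Kᵢ = 1.735 — both > 1, two phases present.
Iterate (Newton) starting at ψ₁ = 0.44:
  ψ₁ = 0.440: g = -0.0688, g' = -0.544 → ψ₁ = 0.313
  ψ₁ = 0.313: g = -0.0050, g' = -0.472 → ψ₁ = 0.303
Converged at ψ₁ = 0.303.
Drum-1 compositions:
  2-propanol: x = 0.091, y = 0.191
  1-propanol: x = 0.493, y = 0.705
  n-nonane: x = 0.417, y = 0.104
Drum-2 feed = drum-1 liquid: z₂ = (0.0906, 0.4928, 0.4166).
Drum 2:
Material balance + equilibrium reduce to Σ zᵢ(Kᵢ−1)/(1+ψ₂(Kᵢ−1)) = 0.
Feasibility: ΣzᵢKᵢ = 1.656, Σzᵢ/Kᵢ = 1.250 — both > 1, two phases present.
Newton–Raphson from ψ₂ = 0.56:
  ψ₂ = 0.560: g = 0.1093, g' = -0.718 → ψ₂ = 0.712
  ψ₂ = 0.712: g = -0.0008, g' = -0.742 → ψ₂ = 0.711
Converged at ψ₂ = 0.711.
  2-propanol: x = 0.033, y = 0.114
  1-propanol: x = 0.250, y = 0.592
  n-nonane: x = 0.718, y = 0.294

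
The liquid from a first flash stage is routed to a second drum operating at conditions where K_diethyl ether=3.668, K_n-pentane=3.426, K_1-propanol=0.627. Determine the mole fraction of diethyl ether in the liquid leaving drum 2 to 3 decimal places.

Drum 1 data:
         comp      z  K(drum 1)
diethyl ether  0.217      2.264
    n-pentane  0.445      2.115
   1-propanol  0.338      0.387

Drum 1:
Material balance + equilibrium reduce to Σ zᵢ(Kᵢ−1)/(1+ψ₁(Kᵢ−1)) = 0.
Feasibility: ΣzᵢKᵢ = 1.563, Σzᵢ/Kᵢ = 1.180 — both > 1, two phases present.
Iterate (Newton) starting at ψ₁ = 0.5:
  ψ₁ = 0.500: g = 0.1879, g' = -0.622 → ψ₁ = 0.802
  ψ₁ = 0.802: g = -0.0093, g' = -0.731 → ψ₁ = 0.789
Converged at ψ₁ = 0.789.
Drum-1 compositions:
  diethyl ether: x = 0.109, y = 0.246
  n-pentane: x = 0.237, y = 0.501
  1-propanol: x = 0.655, y = 0.253
Drum-2 feed = drum-1 liquid: z₂ = (0.1086, 0.2367, 0.6546).
Drum 2:
Let ψ₂ = V/F and solve Σ zᵢ(Kᵢ−1)/(1+ψ₂(Kᵢ−1)) = 0.
g(0) = ΣzᵢKᵢ − 1 = 0.620 and g(1) = 1 − Σzᵢ/Kᵢ = -0.143, so a root lies in (0, 1).
Newton–Raphson from ψ₂ = 0.5:
  ψ₂ = 0.500: g = 0.0836, g' = -0.564 → ψ₂ = 0.648
  ψ₂ = 0.648: g = 0.0074, g' = -0.473 → ψ₂ = 0.664
Converged at ψ₂ = 0.664.
  diethyl ether: x = 0.039, y = 0.144
  n-pentane: x = 0.091, y = 0.311
  1-propanol: x = 0.870, y = 0.546

x_diethyl ether (drum 2) = 0.039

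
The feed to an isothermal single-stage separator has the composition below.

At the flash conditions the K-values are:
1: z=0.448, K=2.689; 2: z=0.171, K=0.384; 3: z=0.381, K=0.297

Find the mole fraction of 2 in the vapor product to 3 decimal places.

y_2 = 0.083

Rachford–Rice: g(V/F) = Σ zᵢ(Kᵢ−1)/(1+V/F(Kᵢ−1)) = 0.
g(0) = ΣzᵢKᵢ − 1 = 0.383 and g(1) = 1 − Σzᵢ/Kᵢ = -0.895, so a root lies in (0, 1).
Newton iteration, V/F⁰ = 0.5:
  V/F = 0.500: g = -0.1550, g' = -0.959 → V/F = 0.338
  V/F = 0.338: g = -0.0030, g' = -0.945 → V/F = 0.335
Converged at V/F = 0.335.
Compositions from xᵢ = zᵢ/(1+V/F(Kᵢ−1)), yᵢ = Kᵢxᵢ:
  1: x = 0.286, y = 0.769
  2: x = 0.215, y = 0.083
  3: x = 0.498, y = 0.148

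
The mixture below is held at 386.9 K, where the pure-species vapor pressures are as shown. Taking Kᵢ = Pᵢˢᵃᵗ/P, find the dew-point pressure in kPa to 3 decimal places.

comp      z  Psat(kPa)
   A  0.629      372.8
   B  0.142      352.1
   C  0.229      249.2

At the dew point ψ → 1, so Σzᵢ/Kᵢ = 1 with Kᵢ = Pᵢˢᵃᵗ/P ⇒ 1/P = Σzᵢ/Pᵢˢᵃᵗ.
1/P = 0.629/372.8 + 0.142/352.1 + 0.229/249.2 = 0.003009 ⇒ P = 332.285 kPa

Pdew = 332.285 kPa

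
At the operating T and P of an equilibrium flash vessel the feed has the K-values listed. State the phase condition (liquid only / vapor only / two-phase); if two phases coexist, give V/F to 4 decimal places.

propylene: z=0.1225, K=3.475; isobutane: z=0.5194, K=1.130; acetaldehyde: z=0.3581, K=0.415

ΣzᵢKᵢ = 1.1612; Σzᵢ/Kᵢ = 1.3578.
Both exceed 1, so a two-phase solution exists.
Let ψ = V/F and solve Σ zᵢ(Kᵢ−1)/(1+ψ(Kᵢ−1)) = 0.
Iterate (Newton) starting at ψ = 0.53:
  ψ = 0.5300: g = -0.10931, g' = -0.4055 → ψ = 0.2605
  ψ = 0.2605: g = 0.00251, g' = -0.4562 → ψ = 0.2660
Converged at ψ = 0.2660.

two-phase, V/F = 0.2660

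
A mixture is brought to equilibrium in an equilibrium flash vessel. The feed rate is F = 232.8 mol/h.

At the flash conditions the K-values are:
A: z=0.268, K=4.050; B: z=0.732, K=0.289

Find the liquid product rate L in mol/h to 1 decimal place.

Newton iteration, ψ⁰ = 0.52:
  ψ = 0.520: g = -0.5097, g' = -1.304 → ψ = 0.129
  ψ = 0.129: g = 0.0132, g' = -1.731 → ψ = 0.137
Converged at ψ = 0.137.
Then V = ψ·F = 0.1369·232.8 = 31.9 mol/h and L = F − V = 200.9 mol/h.

L = 200.9 mol/h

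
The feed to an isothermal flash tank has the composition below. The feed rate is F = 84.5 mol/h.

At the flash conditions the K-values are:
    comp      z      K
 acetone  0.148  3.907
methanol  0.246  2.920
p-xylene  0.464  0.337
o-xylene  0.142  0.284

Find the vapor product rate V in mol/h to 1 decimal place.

V = 26.5 mol/h

Rachford–Rice: g(V/F) = Σ zᵢ(Kᵢ−1)/(1+V/F(Kᵢ−1)) = 0.
Check two-phase: ΣzᵢKᵢ = 1.493 > 1 and Σzᵢ/Kᵢ = 1.999 > 1, so g(0) = 0.493 > 0 and g(1) = -0.999 < 0.
Newton–Raphson from V/F = 0.5:
  V/F = 0.500: g = -0.2022, g' = -1.077 → V/F = 0.312
  V/F = 0.312: g = 0.0020, g' = -1.143 → V/F = 0.314
Converged at V/F = 0.314.
Then V = V/F·F = 0.3139·84.5 = 26.5 mol/h and L = F − V = 58.0 mol/h.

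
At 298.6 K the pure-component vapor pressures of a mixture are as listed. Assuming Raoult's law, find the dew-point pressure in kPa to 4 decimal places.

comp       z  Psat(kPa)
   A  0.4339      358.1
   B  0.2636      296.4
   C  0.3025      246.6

Pdew = 300.5084 kPa

At the dew point ψ → 1, so Σzᵢ/Kᵢ = 1 with Kᵢ = Pᵢˢᵃᵗ/P ⇒ 1/P = Σzᵢ/Pᵢˢᵃᵗ.
1/P = 0.4339/358.1 + 0.2636/296.4 + 0.3025/246.6 = 0.0033277 ⇒ P = 300.5084 kPa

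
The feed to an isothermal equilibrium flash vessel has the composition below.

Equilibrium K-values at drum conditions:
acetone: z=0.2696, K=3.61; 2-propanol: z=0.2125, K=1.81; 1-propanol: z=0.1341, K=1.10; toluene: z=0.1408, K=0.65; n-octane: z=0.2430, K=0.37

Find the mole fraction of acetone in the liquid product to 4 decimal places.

Iterate (Newton) starting at ψ = 0.63:
  ψ = 0.6300: g = 0.07563, g' = -0.6185 → ψ = 0.7523
  ψ = 0.7523: g = -0.00103, g' = -0.6444 → ψ = 0.7507
Converged at ψ = 0.7507.
Compositions from xᵢ = zᵢ/(1+ψ(Kᵢ−1)), yᵢ = Kᵢxᵢ:
  acetone: x = 0.0911, y = 0.3289
  2-propanol: x = 0.1321, y = 0.2392
  1-propanol: x = 0.1247, y = 0.1372
  toluene: x = 0.1910, y = 0.1241
  n-octane: x = 0.4610, y = 0.1706

x_acetone = 0.0911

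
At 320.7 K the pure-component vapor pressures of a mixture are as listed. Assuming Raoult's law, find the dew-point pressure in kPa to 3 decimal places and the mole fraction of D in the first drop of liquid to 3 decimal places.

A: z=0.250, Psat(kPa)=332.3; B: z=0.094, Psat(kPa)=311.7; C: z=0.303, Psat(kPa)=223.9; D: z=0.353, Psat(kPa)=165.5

At the dew point ψ → 1, so Σzᵢ/Kᵢ = 1 with Kᵢ = Pᵢˢᵃᵗ/P ⇒ 1/P = Σzᵢ/Pᵢˢᵃᵗ.
1/P = 0.250/332.3 + 0.094/311.7 + 0.303/223.9 + 0.353/165.5 = 0.004540 ⇒ P = 220.259 kPa
xᵢ = zᵢP/Pᵢˢᵃᵗ ⇒ x_D = 0.353·220.259/165.5 = 0.470

Pdew = 220.259 kPa, x_D = 0.470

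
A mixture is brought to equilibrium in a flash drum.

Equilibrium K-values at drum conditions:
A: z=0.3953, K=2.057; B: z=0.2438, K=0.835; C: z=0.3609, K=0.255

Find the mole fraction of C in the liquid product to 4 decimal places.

Rachford–Rice: g(β) = Σ zᵢ(Kᵢ−1)/(1+β(Kᵢ−1)) = 0.
Check two-phase: ΣzᵢKᵢ = 1.1087 > 1 and Σzᵢ/Kᵢ = 1.8994 > 1, so g(0) = 0.1087 > 0 and g(1) = -0.8994 < 0.
Newton iteration, β⁰ = 0.39:
  β = 0.3900: g = -0.12611, g' = -0.6270 → β = 0.1889
  β = 0.1889: g = -0.00612, g' = -0.5852 → β = 0.1784
Converged at β = 0.1784.
Compositions from xᵢ = zᵢ/(1+β(Kᵢ−1)), yᵢ = Kᵢxᵢ:
  A: x = 0.3326, y = 0.6841
  B: x = 0.2512, y = 0.2097
  C: x = 0.4162, y = 0.1061

x_C = 0.4162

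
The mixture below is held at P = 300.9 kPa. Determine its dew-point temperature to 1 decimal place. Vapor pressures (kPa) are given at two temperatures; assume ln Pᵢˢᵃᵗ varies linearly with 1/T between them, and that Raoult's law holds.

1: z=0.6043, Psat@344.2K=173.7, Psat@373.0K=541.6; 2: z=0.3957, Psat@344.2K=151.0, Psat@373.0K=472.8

Dew-point temperature: Σzᵢ·P/Pᵢˢᵃᵗ(T) = 1. Interpolate ln Pᵢˢᵃᵗ = aᵢ + bᵢ/T.
  T = 344.2 K: ΣzᵢP/Pᵢˢᵃᵗ = 1.8353
  T = 373.0 K: ΣzᵢP/Pᵢˢᵃᵗ = 0.5876
  T = 358.6 K: ΣzᵢP/Pᵢˢᵃᵗ = 1.0150
  T = 365.8 K: ΣzᵢP/Pᵢˢᵃᵗ = 0.7681
  T = 362.2 K: ΣzᵢP/Pᵢˢᵃᵗ = 0.8817
  T = 360.4 K: ΣzᵢP/Pᵢˢᵃᵗ = 0.9457
Interpolating between 358.6 K and 360.4 K gives T ≈ 359.0 K.

T = 359.0 K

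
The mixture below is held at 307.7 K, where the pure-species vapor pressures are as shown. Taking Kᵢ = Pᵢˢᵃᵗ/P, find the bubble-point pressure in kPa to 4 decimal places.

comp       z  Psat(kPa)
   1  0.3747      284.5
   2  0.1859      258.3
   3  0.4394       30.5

At the bubble point ψ → 0, so ΣzᵢKᵢ = 1 with Kᵢ = Pᵢˢᵃᵗ/P ⇒ P = ΣzᵢPᵢˢᵃᵗ.
P = 0.3747·284.5 + 0.1859·258.3 + 0.4394·30.5 = 168.0218 kPa

Pbub = 168.0218 kPa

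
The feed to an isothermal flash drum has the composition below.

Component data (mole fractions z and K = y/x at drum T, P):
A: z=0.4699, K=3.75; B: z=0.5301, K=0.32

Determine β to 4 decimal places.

Material balance + equilibrium reduce to Σ zᵢ(Kᵢ−1)/(1+β(Kᵢ−1)) = 0.
g(0) = ΣzᵢKᵢ − 1 = 0.9318 and g(1) = 1 − Σzᵢ/Kᵢ = -0.7819, so a root lies in (0, 1).
Binary case is linear: z₁(K₁−1)(1+β(K₂−1)) + z₂(K₂−1)(1+β(K₁−1)) = 0
⇒ β = [z₁(K₁−1)+z₂(K₂−1)] / [−(K₁−1)(K₂−1)] = 0.93176/1.87000 = 0.4983

β = 0.4983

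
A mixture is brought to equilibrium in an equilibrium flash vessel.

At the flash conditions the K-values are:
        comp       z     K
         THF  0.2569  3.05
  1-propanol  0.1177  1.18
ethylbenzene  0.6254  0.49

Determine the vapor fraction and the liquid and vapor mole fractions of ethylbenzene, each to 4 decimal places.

Let ψ = V/F and solve Σ zᵢ(Kᵢ−1)/(1+ψ(Kᵢ−1)) = 0.
Feasibility: ΣzᵢKᵢ = 1.2289, Σzᵢ/Kᵢ = 1.4603 — both > 1, two phases present.
Newton iteration, ψ⁰ = 0.5:
  ψ = 0.5000: g = -0.14862, g' = -0.5596 → ψ = 0.2344
  ψ = 0.2344: g = 0.01378, g' = -0.7059 → ψ = 0.2539
  ψ = 0.2539: g = 0.00021, g' = -0.6851 → ψ = 0.2542
Converged at ψ = 0.2542.
Compositions from xᵢ = zᵢ/(1+ψ(Kᵢ−1)), yᵢ = Kᵢxᵢ:
  THF: x = 0.1689, y = 0.5151
  1-propanol: x = 0.1125, y = 0.1328
  ethylbenzene: x = 0.7186, y = 0.3521

ψ = 0.2542, x_ethylbenzene = 0.7186, y_ethylbenzene = 0.3521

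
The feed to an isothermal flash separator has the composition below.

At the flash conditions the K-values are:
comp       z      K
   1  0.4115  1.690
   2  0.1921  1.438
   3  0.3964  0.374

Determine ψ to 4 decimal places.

ψ = 0.3102

Rachford–Rice: g(ψ) = Σ zᵢ(Kᵢ−1)/(1+ψ(Kᵢ−1)) = 0.
Feasibility: ΣzᵢKᵢ = 1.1199, Σzᵢ/Kᵢ = 1.4370 — both > 1, two phases present.
Newton–Raphson from ψ = 0.43:
  ψ = 0.4300: g = -0.04977, g' = -0.4335 → ψ = 0.3152
  ψ = 0.3152: g = -0.00199, g' = -0.4017 → ψ = 0.3102
Converged at ψ = 0.3102.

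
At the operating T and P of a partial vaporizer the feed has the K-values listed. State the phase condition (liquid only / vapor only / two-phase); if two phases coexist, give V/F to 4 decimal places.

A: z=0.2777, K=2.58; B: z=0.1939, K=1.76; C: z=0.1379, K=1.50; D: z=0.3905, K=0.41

ΣzᵢKᵢ = 1.4247; Σzᵢ/Kᵢ = 1.2622.
Both exceed 1, so a two-phase solution exists.
Iterate (Newton) starting at ψ = 0.5:
  ψ = 0.5000: g = 0.08026, g' = -0.5707 → ψ = 0.6406
  ψ = 0.6406: g = -0.00101, g' = -0.5930 → ψ = 0.6389
Converged at ψ = 0.6389.

two-phase, V/F = 0.6389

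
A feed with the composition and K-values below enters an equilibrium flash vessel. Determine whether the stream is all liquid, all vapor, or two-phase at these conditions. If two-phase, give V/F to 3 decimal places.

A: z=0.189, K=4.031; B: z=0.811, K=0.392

ΣzᵢKᵢ = 1.080; Σzᵢ/Kᵢ = 2.116.
Both exceed 1, so a two-phase solution exists.
Iterate (Newton) starting at ψ = 0.5:
  ψ = 0.500: g = -0.4807, g' = -0.893 → ψ = 0.000
  ψ = 0.000: g = 0.0798, g' = -2.036 → ψ = 0.039
  ψ = 0.039: g = 0.0069, g' = -1.702 → ψ = 0.043
Converged at ψ = 0.043.

two-phase, V/F = 0.043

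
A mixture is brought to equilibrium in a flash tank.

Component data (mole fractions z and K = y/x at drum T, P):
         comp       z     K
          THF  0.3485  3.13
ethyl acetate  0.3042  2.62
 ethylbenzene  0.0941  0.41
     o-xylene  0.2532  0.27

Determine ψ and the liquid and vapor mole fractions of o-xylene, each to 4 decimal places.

ψ = 0.7502, x_o-xylene = 0.5597, y_o-xylene = 0.1511

Let ψ = V/F and solve Σ zᵢ(Kᵢ−1)/(1+ψ(Kᵢ−1)) = 0.
Check two-phase: ΣzᵢKᵢ = 1.9948 > 1 and Σzᵢ/Kᵢ = 1.3947 > 1, so g(0) = 0.9948 > 0 and g(1) = -0.3947 < 0.
Newton iteration, ψ⁰ = 0.5:
  ψ = 0.5000: g = 0.26191, g' = -1.0150 → ψ = 0.7580
  ψ = 0.7580: g = -0.00919, g' = -1.1757 → ψ = 0.7502
Converged at ψ = 0.7502.
Compositions from xᵢ = zᵢ/(1+ψ(Kᵢ−1)), yᵢ = Kᵢxᵢ:
  THF: x = 0.1341, y = 0.4199
  ethyl acetate: x = 0.1373, y = 0.3598
  ethylbenzene: x = 0.1688, y = 0.0692
  o-xylene: x = 0.5597, y = 0.1511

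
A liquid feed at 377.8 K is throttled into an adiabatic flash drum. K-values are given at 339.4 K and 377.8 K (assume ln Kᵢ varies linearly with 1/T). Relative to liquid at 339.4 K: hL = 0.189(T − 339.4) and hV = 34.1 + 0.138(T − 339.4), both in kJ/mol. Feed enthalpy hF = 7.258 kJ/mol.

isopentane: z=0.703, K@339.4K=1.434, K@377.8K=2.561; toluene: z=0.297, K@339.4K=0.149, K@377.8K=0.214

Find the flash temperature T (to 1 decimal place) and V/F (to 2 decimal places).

T = 341.1 K, V/F = 0.20

Adiabatic flash: solve Rachford–Rice at each trial T, then check hF = ψ·hV(T) + (1−ψ)·hL(T).
  T = 339.4 K: K = (1.434, 0.149), RR gives ψ = 0.142, H_out = 4.834 kJ/mol
  T = 377.8 K: K = (2.561, 0.214), RR gives ψ = 0.704, H_out = 29.890 kJ/mol
  T = 358.6 K: K = (1.946, 0.180), RR gives ψ = 0.544, H_out = 21.640 kJ/mol
  T = 349.0 K: K = (1.678, 0.164), RR gives ψ = 0.403, H_out = 15.359 kJ/mol
  T = 344.2 K: K = (1.553, 0.157), RR gives ψ = 0.296, H_out = 10.936 kJ/mol
  T = 341.8 K: K = (1.493, 0.153), RR gives ψ = 0.227, H_out = 8.162 kJ/mol
Linear interpolation between T = 339.4 (H_out = 4.834) and T = 341.8 (H_out = 8.162) on hF = 7.258 gives T ≈ 341.1 K, at which ψ = 0.20.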